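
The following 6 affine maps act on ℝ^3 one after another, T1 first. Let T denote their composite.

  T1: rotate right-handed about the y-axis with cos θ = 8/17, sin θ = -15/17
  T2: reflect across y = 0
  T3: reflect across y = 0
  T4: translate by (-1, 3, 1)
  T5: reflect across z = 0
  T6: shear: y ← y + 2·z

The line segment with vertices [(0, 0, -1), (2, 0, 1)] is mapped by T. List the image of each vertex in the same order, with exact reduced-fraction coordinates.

image vertices: (-2/17, 33/17, -9/17), (-16/17, -59/17, -55/17)

T1 rotate right-handed about the y-axis with cos θ = 8/17, sin θ = -15/17: (0, 0, -1) → (15/17, 0, -8/17); (2, 0, 1) → (1/17, 0, 38/17)
T2 reflect across y = 0: (15/17, 0, -8/17) → (15/17, 0, -8/17); (1/17, 0, 38/17) → (1/17, 0, 38/17)
T3 reflect across y = 0: (15/17, 0, -8/17) → (15/17, 0, -8/17); (1/17, 0, 38/17) → (1/17, 0, 38/17)
T4 translate by (-1, 3, 1): (15/17, 0, -8/17) → (-2/17, 3, 9/17); (1/17, 0, 38/17) → (-16/17, 3, 55/17)
T5 reflect across z = 0: (-2/17, 3, 9/17) → (-2/17, 3, -9/17); (-16/17, 3, 55/17) → (-16/17, 3, -55/17)
T6 shear: y ← y + 2·z: (-2/17, 3, -9/17) → (-2/17, 33/17, -9/17); (-16/17, 3, -55/17) → (-16/17, -59/17, -55/17)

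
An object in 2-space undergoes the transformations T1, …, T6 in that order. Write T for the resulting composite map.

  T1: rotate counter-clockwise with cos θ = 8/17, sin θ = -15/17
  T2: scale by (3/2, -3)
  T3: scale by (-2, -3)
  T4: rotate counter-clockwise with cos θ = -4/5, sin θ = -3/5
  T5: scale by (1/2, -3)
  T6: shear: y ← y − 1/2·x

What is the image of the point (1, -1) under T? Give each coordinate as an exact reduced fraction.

T(p) = (-141/34, -1695/68)

T1 rotate counter-clockwise with cos θ = 8/17, sin θ = -15/17: (1, -1) → (-7/17, -23/17)
T2 scale by (3/2, -3): (-7/17, -23/17) → (-21/34, 69/17)
T3 scale by (-2, -3): (-21/34, 69/17) → (21/17, -207/17)
T4 rotate counter-clockwise with cos θ = -4/5, sin θ = -3/5: (21/17, -207/17) → (-141/17, 9)
T5 scale by (1/2, -3): (-141/17, 9) → (-141/34, -27)
T6 shear: y ← y − 1/2·x: (-141/34, -27) → (-141/34, -1695/68)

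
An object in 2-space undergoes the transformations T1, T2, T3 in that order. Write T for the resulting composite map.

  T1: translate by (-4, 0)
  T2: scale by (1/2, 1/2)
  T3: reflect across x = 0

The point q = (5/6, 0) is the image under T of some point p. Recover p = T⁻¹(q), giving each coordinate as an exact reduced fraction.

T1 = [1 0 -4; 0 1 0; 0 0 1]
T2·T1 = [1/2 0 -2; 0 1/2 0; 0 0 1]
T3·…·T1 = [-1/2 0 2; 0 1/2 0; 0 0 1]
det M = -1/4; M⁻¹ = [-2 0 4; 0 2 0; 0 0 1]
M⁻¹ · (5/6, 0)ᵀ = (7/3, 0)ᵀ

p = (7/3, 0)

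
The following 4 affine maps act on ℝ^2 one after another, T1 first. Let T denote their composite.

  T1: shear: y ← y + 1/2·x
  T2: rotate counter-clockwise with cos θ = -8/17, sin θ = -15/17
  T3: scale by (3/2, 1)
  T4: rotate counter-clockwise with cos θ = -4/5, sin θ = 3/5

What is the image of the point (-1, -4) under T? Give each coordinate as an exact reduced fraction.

T1 shear: y ← y + 1/2·x: (-1, -4) → (-1, -9/2)
T2 rotate counter-clockwise with cos θ = -8/17, sin θ = -15/17: (-1, -9/2) → (-7/2, 3)
T3 scale by (3/2, 1): (-7/2, 3) → (-21/4, 3)
T4 rotate counter-clockwise with cos θ = -4/5, sin θ = 3/5: (-21/4, 3) → (12/5, -111/20)

T(p) = (12/5, -111/20)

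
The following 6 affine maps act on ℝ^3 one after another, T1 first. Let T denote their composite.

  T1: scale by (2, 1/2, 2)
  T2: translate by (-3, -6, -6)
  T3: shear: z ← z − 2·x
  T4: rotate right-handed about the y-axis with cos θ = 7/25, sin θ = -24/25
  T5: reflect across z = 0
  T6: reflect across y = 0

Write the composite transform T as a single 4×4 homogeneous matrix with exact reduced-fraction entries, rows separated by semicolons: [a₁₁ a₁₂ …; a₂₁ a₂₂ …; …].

T1 = [2 0 0 0; 0 1/2 0 0; 0 0 2 0; 0 0 0 1]
T2·T1 = [2 0 0 -3; 0 1/2 0 -6; 0 0 2 -6; 0 0 0 1]
T3·…·T1 = [2 0 0 -3; 0 1/2 0 -6; -4 0 2 0; 0 0 0 1]
T4·…·T1 = [22/5 0 -48/25 -21/25; 0 1/2 0 -6; 4/5 0 14/25 -72/25; 0 0 0 1]
T5·…·T1 = [22/5 0 -48/25 -21/25; 0 1/2 0 -6; -4/5 0 -14/25 72/25; 0 0 0 1]
T6·…·T1 = [22/5 0 -48/25 -21/25; 0 -1/2 0 6; -4/5 0 -14/25 72/25; 0 0 0 1]

T = [22/5 0 -48/25 -21/25; 0 -1/2 0 6; -4/5 0 -14/25 72/25; 0 0 0 1]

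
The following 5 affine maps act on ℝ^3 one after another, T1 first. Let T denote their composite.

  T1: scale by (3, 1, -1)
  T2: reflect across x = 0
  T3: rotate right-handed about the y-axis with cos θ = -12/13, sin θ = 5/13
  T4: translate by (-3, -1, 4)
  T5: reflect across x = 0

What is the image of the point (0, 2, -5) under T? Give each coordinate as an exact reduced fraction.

T1 scale by (3, 1, -1): (0, 2, -5) → (0, 2, 5)
T2 reflect across x = 0: (0, 2, 5) → (0, 2, 5)
T3 rotate right-handed about the y-axis with cos θ = -12/13, sin θ = 5/13: (0, 2, 5) → (25/13, 2, -60/13)
T4 translate by (-3, -1, 4): (25/13, 2, -60/13) → (-14/13, 1, -8/13)
T5 reflect across x = 0: (-14/13, 1, -8/13) → (14/13, 1, -8/13)

T(p) = (14/13, 1, -8/13)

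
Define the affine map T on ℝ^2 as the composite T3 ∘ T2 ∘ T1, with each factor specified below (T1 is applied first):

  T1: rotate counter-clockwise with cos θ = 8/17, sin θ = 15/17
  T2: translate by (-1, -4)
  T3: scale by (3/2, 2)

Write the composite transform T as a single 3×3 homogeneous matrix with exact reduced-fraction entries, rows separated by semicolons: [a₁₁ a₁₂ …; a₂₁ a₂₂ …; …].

T1 = [8/17 -15/17 0; 15/17 8/17 0; 0 0 1]
T2·T1 = [8/17 -15/17 -1; 15/17 8/17 -4; 0 0 1]
T3·…·T1 = [12/17 -45/34 -3/2; 30/17 16/17 -8; 0 0 1]

T = [12/17 -45/34 -3/2; 30/17 16/17 -8; 0 0 1]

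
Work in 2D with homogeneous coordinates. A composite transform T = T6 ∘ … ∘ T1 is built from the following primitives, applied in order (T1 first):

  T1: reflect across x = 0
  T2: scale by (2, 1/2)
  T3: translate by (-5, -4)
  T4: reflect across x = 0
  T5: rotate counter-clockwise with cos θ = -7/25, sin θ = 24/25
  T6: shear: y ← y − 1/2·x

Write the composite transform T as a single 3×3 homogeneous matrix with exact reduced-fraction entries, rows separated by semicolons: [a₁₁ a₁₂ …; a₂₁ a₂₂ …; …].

T = [-14/25 -12/25 61/25; 11/5 1/10 47/10; 0 0 1]

T1 = [-1 0 0; 0 1 0; 0 0 1]
T2·T1 = [-2 0 0; 0 1/2 0; 0 0 1]
T3·…·T1 = [-2 0 -5; 0 1/2 -4; 0 0 1]
T4·…·T1 = [2 0 5; 0 1/2 -4; 0 0 1]
T5·…·T1 = [-14/25 -12/25 61/25; 48/25 -7/50 148/25; 0 0 1]
T6·…·T1 = [-14/25 -12/25 61/25; 11/5 1/10 47/10; 0 0 1]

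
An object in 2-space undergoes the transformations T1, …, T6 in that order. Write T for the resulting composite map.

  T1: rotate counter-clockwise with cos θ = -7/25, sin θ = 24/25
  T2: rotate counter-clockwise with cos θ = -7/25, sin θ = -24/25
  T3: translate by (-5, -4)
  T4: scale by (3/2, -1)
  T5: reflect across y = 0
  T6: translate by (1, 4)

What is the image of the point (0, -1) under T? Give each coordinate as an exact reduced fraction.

T1 rotate counter-clockwise with cos θ = -7/25, sin θ = 24/25: (0, -1) → (24/25, 7/25)
T2 rotate counter-clockwise with cos θ = -7/25, sin θ = -24/25: (24/25, 7/25) → (0, -1)
T3 translate by (-5, -4): (0, -1) → (-5, -5)
T4 scale by (3/2, -1): (-5, -5) → (-15/2, 5)
T5 reflect across y = 0: (-15/2, 5) → (-15/2, -5)
T6 translate by (1, 4): (-15/2, -5) → (-13/2, -1)

T(p) = (-13/2, -1)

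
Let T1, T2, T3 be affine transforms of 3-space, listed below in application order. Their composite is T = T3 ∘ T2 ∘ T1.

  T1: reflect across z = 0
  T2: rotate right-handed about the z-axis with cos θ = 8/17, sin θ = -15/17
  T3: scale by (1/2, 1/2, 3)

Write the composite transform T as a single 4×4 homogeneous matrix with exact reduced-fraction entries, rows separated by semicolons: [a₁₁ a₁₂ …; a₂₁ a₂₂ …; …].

T = [4/17 15/34 0 0; -15/34 4/17 0 0; 0 0 -3 0; 0 0 0 1]

T1 = [1 0 0 0; 0 1 0 0; 0 0 -1 0; 0 0 0 1]
T2·T1 = [8/17 15/17 0 0; -15/17 8/17 0 0; 0 0 -1 0; 0 0 0 1]
T3·…·T1 = [4/17 15/34 0 0; -15/34 4/17 0 0; 0 0 -3 0; 0 0 0 1]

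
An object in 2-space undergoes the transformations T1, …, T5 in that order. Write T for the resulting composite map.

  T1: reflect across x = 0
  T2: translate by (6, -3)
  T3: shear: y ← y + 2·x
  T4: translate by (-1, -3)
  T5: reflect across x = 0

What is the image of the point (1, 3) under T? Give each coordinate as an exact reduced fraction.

T(p) = (-4, 7)

T1 reflect across x = 0: (1, 3) → (-1, 3)
T2 translate by (6, -3): (-1, 3) → (5, 0)
T3 shear: y ← y + 2·x: (5, 0) → (5, 10)
T4 translate by (-1, -3): (5, 10) → (4, 7)
T5 reflect across x = 0: (4, 7) → (-4, 7)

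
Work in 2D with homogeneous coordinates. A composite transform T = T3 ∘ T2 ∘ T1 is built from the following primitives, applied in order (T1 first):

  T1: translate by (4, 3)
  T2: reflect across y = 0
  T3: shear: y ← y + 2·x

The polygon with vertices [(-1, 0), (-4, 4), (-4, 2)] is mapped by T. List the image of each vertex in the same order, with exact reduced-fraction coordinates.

image vertices: (3, 3), (0, -7), (0, -5)

T1 translate by (4, 3): (-1, 0) → (3, 3); (-4, 4) → (0, 7); (-4, 2) → (0, 5)
T2 reflect across y = 0: (3, 3) → (3, -3); (0, 7) → (0, -7); (0, 5) → (0, -5)
T3 shear: y ← y + 2·x: (3, -3) → (3, 3); (0, -7) → (0, -7); (0, -5) → (0, -5)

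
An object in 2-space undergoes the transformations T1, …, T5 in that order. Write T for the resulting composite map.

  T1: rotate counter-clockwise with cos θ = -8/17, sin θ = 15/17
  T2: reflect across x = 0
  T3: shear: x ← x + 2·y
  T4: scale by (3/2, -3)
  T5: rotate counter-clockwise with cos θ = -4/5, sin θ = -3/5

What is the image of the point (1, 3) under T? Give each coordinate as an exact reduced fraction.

T1 rotate counter-clockwise with cos θ = -8/17, sin θ = 15/17: (1, 3) → (-53/17, -9/17)
T2 reflect across x = 0: (-53/17, -9/17) → (53/17, -9/17)
T3 shear: x ← x + 2·y: (53/17, -9/17) → (35/17, -9/17)
T4 scale by (3/2, -3): (35/17, -9/17) → (105/34, 27/17)
T5 rotate counter-clockwise with cos θ = -4/5, sin θ = -3/5: (105/34, 27/17) → (-129/85, -531/170)

T(p) = (-129/85, -531/170)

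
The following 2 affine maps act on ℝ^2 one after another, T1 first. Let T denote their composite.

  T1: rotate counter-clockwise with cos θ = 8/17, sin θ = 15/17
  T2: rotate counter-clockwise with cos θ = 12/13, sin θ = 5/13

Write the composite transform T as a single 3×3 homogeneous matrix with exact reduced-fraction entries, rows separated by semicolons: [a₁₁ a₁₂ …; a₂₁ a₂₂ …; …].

T = [21/221 -220/221 0; 220/221 21/221 0; 0 0 1]

T1 = [8/17 -15/17 0; 15/17 8/17 0; 0 0 1]
T2·T1 = [21/221 -220/221 0; 220/221 21/221 0; 0 0 1]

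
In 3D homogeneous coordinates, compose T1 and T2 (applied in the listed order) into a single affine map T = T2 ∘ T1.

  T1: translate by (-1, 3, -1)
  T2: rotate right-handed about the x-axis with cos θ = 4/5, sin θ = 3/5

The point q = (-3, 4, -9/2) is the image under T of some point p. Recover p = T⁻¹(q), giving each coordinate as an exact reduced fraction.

p = (-2, -5/2, -5)

T1 = [1 0 0 -1; 0 1 0 3; 0 0 1 -1; 0 0 0 1]
T2·T1 = [1 0 0 -1; 0 4/5 -3/5 3; 0 3/5 4/5 1; 0 0 0 1]
det M = 1; M⁻¹ = [1 0 0 1; 0 4/5 3/5 -3; 0 -3/5 4/5 1; 0 0 0 1]
M⁻¹ · (-3, 4, -9/2)ᵀ = (-2, -5/2, -5)ᵀ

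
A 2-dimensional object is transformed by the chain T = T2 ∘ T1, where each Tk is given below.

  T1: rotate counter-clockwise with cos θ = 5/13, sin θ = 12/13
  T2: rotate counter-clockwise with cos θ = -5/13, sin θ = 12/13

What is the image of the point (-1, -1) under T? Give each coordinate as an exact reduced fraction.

T1 rotate counter-clockwise with cos θ = 5/13, sin θ = 12/13: (-1, -1) → (7/13, -17/13)
T2 rotate counter-clockwise with cos θ = -5/13, sin θ = 12/13: (7/13, -17/13) → (1, 1)

T(p) = (1, 1)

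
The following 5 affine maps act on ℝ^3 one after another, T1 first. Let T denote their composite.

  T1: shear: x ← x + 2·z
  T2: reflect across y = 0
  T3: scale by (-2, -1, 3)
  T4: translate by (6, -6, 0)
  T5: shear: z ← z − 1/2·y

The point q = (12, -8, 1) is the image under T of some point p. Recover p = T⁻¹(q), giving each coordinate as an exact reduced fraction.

p = (-1, -2, -1)

T1 = [1 0 2 0; 0 1 0 0; 0 0 1 0; 0 0 0 1]
T2·T1 = [1 0 2 0; 0 -1 0 0; 0 0 1 0; 0 0 0 1]
T3·…·T1 = [-2 0 -4 0; 0 1 0 0; 0 0 3 0; 0 0 0 1]
T4·…·T1 = [-2 0 -4 6; 0 1 0 -6; 0 0 3 0; 0 0 0 1]
T5·…·T1 = [-2 0 -4 6; 0 1 0 -6; 0 -1/2 3 3; 0 0 0 1]
det M = -6; M⁻¹ = [-1/2 -1/3 -2/3 3; 0 1 0 6; 0 1/6 1/3 0; 0 0 0 1]
M⁻¹ · (12, -8, 1)ᵀ = (-1, -2, -1)ᵀ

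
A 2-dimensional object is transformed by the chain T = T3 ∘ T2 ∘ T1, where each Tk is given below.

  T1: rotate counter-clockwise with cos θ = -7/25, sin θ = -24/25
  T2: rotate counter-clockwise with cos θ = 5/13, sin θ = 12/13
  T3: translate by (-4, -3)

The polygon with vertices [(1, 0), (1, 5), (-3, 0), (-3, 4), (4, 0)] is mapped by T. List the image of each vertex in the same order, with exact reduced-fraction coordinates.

image vertices: (-1047/325, -1179/325), (-27/325, 86/325), (-2059/325, -363/325), (-1243/325, 649/325), (-288/325, -1791/325)

T1 rotate counter-clockwise with cos θ = -7/25, sin θ = -24/25: (1, 0) → (-7/25, -24/25); (1, 5) → (113/25, -59/25); (-3, 0) → (21/25, 72/25); (-3, 4) → (117/25, 44/25); (4, 0) → (-28/25, -96/25)
T2 rotate counter-clockwise with cos θ = 5/13, sin θ = 12/13: (-7/25, -24/25) → (253/325, -204/325); (113/25, -59/25) → (1273/325, 1061/325); (21/25, 72/25) → (-759/325, 612/325); (117/25, 44/25) → (57/325, 1624/325); (-28/25, -96/25) → (1012/325, -816/325)
T3 translate by (-4, -3): (253/325, -204/325) → (-1047/325, -1179/325); (1273/325, 1061/325) → (-27/325, 86/325); (-759/325, 612/325) → (-2059/325, -363/325); (57/325, 1624/325) → (-1243/325, 649/325); (1012/325, -816/325) → (-288/325, -1791/325)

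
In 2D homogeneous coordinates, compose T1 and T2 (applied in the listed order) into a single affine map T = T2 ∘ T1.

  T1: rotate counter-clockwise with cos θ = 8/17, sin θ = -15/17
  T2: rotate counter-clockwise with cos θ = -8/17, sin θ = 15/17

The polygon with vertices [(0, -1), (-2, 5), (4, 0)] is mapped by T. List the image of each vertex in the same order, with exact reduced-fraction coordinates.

T1 rotate counter-clockwise with cos θ = 8/17, sin θ = -15/17: (0, -1) → (-15/17, -8/17); (-2, 5) → (59/17, 70/17); (4, 0) → (32/17, -60/17)
T2 rotate counter-clockwise with cos θ = -8/17, sin θ = 15/17: (-15/17, -8/17) → (240/289, -161/289); (59/17, 70/17) → (-1522/289, 325/289); (32/17, -60/17) → (644/289, 960/289)

image vertices: (240/289, -161/289), (-1522/289, 325/289), (644/289, 960/289)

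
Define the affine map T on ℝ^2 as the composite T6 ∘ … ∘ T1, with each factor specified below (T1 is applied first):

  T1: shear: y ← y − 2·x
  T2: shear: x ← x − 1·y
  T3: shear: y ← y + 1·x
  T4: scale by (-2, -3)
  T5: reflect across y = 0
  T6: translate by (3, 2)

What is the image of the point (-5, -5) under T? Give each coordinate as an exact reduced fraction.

T1 shear: y ← y − 2·x: (-5, -5) → (-5, 5)
T2 shear: x ← x − 1·y: (-5, 5) → (-10, 5)
T3 shear: y ← y + 1·x: (-10, 5) → (-10, -5)
T4 scale by (-2, -3): (-10, -5) → (20, 15)
T5 reflect across y = 0: (20, 15) → (20, -15)
T6 translate by (3, 2): (20, -15) → (23, -13)

T(p) = (23, -13)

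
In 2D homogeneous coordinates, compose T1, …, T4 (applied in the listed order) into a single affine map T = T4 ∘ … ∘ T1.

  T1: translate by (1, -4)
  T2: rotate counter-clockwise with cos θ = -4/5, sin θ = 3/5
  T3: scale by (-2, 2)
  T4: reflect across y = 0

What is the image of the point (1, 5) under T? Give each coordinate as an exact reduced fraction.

T1 translate by (1, -4): (1, 5) → (2, 1)
T2 rotate counter-clockwise with cos θ = -4/5, sin θ = 3/5: (2, 1) → (-11/5, 2/5)
T3 scale by (-2, 2): (-11/5, 2/5) → (22/5, 4/5)
T4 reflect across y = 0: (22/5, 4/5) → (22/5, -4/5)

T(p) = (22/5, -4/5)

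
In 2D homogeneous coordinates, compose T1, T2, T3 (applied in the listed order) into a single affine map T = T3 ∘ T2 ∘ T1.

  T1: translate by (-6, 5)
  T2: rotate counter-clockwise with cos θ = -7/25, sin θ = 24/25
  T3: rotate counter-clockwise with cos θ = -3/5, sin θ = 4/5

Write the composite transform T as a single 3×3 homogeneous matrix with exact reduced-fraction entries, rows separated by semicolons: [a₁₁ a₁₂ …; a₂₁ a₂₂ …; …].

T = [-3/5 4/5 38/5; -4/5 -3/5 9/5; 0 0 1]

T1 = [1 0 -6; 0 1 5; 0 0 1]
T2·T1 = [-7/25 -24/25 -78/25; 24/25 -7/25 -179/25; 0 0 1]
T3·…·T1 = [-3/5 4/5 38/5; -4/5 -3/5 9/5; 0 0 1]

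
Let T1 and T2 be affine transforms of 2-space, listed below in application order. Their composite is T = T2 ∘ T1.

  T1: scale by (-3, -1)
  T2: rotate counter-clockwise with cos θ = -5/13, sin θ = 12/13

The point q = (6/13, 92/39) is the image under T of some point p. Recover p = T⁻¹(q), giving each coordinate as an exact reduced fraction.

p = (-2/3, 4/3)

T1 = [-3 0 0; 0 -1 0; 0 0 1]
T2·T1 = [15/13 12/13 0; -36/13 5/13 0; 0 0 1]
det M = 3; M⁻¹ = [5/39 -4/13 0; 12/13 5/13 0; 0 0 1]
M⁻¹ · (6/13, 92/39)ᵀ = (-2/3, 4/3)ᵀ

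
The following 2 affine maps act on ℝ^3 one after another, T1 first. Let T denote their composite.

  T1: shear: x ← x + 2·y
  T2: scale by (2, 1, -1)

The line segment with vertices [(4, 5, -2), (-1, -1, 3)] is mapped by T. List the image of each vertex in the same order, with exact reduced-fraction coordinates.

T1 shear: x ← x + 2·y: (4, 5, -2) → (14, 5, -2); (-1, -1, 3) → (-3, -1, 3)
T2 scale by (2, 1, -1): (14, 5, -2) → (28, 5, 2); (-3, -1, 3) → (-6, -1, -3)

image vertices: (28, 5, 2), (-6, -1, -3)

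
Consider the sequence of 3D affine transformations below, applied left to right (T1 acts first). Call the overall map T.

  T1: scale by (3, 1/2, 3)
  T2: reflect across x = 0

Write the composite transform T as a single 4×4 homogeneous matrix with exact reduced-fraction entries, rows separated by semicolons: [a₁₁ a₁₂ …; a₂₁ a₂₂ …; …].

T = [-3 0 0 0; 0 1/2 0 0; 0 0 3 0; 0 0 0 1]

T1 = [3 0 0 0; 0 1/2 0 0; 0 0 3 0; 0 0 0 1]
T2·T1 = [-3 0 0 0; 0 1/2 0 0; 0 0 3 0; 0 0 0 1]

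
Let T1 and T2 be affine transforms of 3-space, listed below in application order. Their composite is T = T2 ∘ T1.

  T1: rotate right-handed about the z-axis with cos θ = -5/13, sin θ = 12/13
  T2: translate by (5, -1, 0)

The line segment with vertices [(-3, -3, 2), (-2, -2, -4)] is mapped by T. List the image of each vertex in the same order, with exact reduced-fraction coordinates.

T1 rotate right-handed about the z-axis with cos θ = -5/13, sin θ = 12/13: (-3, -3, 2) → (51/13, -21/13, 2); (-2, -2, -4) → (34/13, -14/13, -4)
T2 translate by (5, -1, 0): (51/13, -21/13, 2) → (116/13, -34/13, 2); (34/13, -14/13, -4) → (99/13, -27/13, -4)

image vertices: (116/13, -34/13, 2), (99/13, -27/13, -4)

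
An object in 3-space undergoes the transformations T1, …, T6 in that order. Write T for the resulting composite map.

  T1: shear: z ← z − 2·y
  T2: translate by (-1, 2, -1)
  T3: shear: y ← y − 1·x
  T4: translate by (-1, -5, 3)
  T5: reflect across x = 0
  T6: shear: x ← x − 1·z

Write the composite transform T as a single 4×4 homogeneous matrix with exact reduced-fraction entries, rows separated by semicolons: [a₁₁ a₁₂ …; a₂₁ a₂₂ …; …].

T = [-1 2 -1 0; -1 1 0 -2; 0 -2 1 2; 0 0 0 1]

T1 = [1 0 0 0; 0 1 0 0; 0 -2 1 0; 0 0 0 1]
T2·T1 = [1 0 0 -1; 0 1 0 2; 0 -2 1 -1; 0 0 0 1]
T3·…·T1 = [1 0 0 -1; -1 1 0 3; 0 -2 1 -1; 0 0 0 1]
T4·…·T1 = [1 0 0 -2; -1 1 0 -2; 0 -2 1 2; 0 0 0 1]
T5·…·T1 = [-1 0 0 2; -1 1 0 -2; 0 -2 1 2; 0 0 0 1]
T6·…·T1 = [-1 2 -1 0; -1 1 0 -2; 0 -2 1 2; 0 0 0 1]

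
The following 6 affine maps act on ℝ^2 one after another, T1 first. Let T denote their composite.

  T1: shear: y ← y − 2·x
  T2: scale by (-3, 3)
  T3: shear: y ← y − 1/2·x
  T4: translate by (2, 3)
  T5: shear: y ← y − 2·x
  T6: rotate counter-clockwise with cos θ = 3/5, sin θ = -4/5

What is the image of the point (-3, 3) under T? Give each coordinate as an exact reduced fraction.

T1 shear: y ← y − 2·x: (-3, 3) → (-3, 9)
T2 scale by (-3, 3): (-3, 9) → (9, 27)
T3 shear: y ← y − 1/2·x: (9, 27) → (9, 45/2)
T4 translate by (2, 3): (9, 45/2) → (11, 51/2)
T5 shear: y ← y − 2·x: (11, 51/2) → (11, 7/2)
T6 rotate counter-clockwise with cos θ = 3/5, sin θ = -4/5: (11, 7/2) → (47/5, -67/10)

T(p) = (47/5, -67/10)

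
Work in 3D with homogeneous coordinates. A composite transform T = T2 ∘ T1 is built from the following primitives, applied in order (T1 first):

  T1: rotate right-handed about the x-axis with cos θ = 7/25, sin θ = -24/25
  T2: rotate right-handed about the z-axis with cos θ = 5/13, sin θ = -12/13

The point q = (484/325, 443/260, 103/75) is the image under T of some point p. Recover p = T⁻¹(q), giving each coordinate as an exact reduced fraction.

p = (-1, -3/4, 7/3)

T1 = [1 0 0 0; 0 7/25 24/25 0; 0 -24/25 7/25 0; 0 0 0 1]
T2·T1 = [5/13 84/325 288/325 0; -12/13 7/65 24/65 0; 0 -24/25 7/25 0; 0 0 0 1]
det M = 1; M⁻¹ = [5/13 -12/13 0 0; 84/325 7/65 -24/25 0; 288/325 24/65 7/25 0; 0 0 0 1]
M⁻¹ · (484/325, 443/260, 103/75)ᵀ = (-1, -3/4, 7/3)ᵀ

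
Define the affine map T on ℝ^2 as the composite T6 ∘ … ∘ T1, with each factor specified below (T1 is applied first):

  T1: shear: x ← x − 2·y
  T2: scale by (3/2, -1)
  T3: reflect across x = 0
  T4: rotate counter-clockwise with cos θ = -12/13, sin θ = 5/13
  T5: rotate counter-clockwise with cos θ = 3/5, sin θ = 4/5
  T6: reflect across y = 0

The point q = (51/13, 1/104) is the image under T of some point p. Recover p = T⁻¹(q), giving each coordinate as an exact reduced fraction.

T1 = [1 -2 0; 0 1 0; 0 0 1]
T2·T1 = [3/2 -3 0; 0 -1 0; 0 0 1]
T3·…·T1 = [-3/2 3 0; 0 -1 0; 0 0 1]
T4·…·T1 = [18/13 -31/13 0; -15/26 27/13 0; 0 0 1]
T5·…·T1 = [84/65 -201/65 0; 99/130 -43/65 0; 0 0 1]
T6·…·T1 = [84/65 -201/65 0; -99/130 43/65 0; 0 0 1]
det M = -3/2; M⁻¹ = [-86/195 -134/65 0; -33/65 -56/65 0; 0 0 1]
M⁻¹ · (51/13, 1/104)ᵀ = (-7/4, -2)ᵀ

p = (-7/4, -2)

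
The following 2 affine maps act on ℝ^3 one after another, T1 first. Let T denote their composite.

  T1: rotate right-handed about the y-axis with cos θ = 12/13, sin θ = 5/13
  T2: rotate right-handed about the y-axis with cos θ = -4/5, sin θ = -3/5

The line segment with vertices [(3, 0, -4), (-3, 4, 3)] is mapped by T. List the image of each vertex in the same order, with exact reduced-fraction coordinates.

image vertices: (25/13, 0, 60/13), (-69/65, 4, -267/65)

T1 rotate right-handed about the y-axis with cos θ = 12/13, sin θ = 5/13: (3, 0, -4) → (16/13, 0, -63/13); (-3, 4, 3) → (-21/13, 4, 51/13)
T2 rotate right-handed about the y-axis with cos θ = -4/5, sin θ = -3/5: (16/13, 0, -63/13) → (25/13, 0, 60/13); (-21/13, 4, 51/13) → (-69/65, 4, -267/65)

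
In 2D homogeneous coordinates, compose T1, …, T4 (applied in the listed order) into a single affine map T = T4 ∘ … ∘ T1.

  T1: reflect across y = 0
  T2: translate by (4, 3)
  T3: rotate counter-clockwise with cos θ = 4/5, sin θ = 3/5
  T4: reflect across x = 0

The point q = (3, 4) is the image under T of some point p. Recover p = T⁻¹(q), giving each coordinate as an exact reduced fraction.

T1 = [1 0 0; 0 -1 0; 0 0 1]
T2·T1 = [1 0 4; 0 -1 3; 0 0 1]
T3·…·T1 = [4/5 3/5 7/5; 3/5 -4/5 24/5; 0 0 1]
T4·…·T1 = [-4/5 -3/5 -7/5; 3/5 -4/5 24/5; 0 0 1]
det M = 1; M⁻¹ = [-4/5 3/5 -4; -3/5 -4/5 3; 0 0 1]
M⁻¹ · (3, 4)ᵀ = (-4, -2)ᵀ

p = (-4, -2)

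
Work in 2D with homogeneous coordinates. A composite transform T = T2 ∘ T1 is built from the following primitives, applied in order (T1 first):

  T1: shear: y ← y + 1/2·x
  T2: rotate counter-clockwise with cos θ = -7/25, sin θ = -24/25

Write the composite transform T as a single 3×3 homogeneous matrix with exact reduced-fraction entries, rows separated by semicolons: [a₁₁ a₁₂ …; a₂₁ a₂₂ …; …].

T = [1/5 24/25 0; -11/10 -7/25 0; 0 0 1]

T1 = [1 0 0; 1/2 1 0; 0 0 1]
T2·T1 = [1/5 24/25 0; -11/10 -7/25 0; 0 0 1]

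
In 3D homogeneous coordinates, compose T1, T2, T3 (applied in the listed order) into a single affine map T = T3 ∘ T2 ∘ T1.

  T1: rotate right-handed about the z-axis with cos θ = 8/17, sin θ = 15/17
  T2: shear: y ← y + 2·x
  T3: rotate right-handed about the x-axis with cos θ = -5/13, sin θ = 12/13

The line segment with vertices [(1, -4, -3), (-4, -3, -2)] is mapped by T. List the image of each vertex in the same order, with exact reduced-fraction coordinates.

T1 rotate right-handed about the z-axis with cos θ = 8/17, sin θ = 15/17: (1, -4, -3) → (4, -1, -3); (-4, -3, -2) → (13/17, -84/17, -2)
T2 shear: y ← y + 2·x: (4, -1, -3) → (4, 7, -3); (13/17, -84/17, -2) → (13/17, -58/17, -2)
T3 rotate right-handed about the x-axis with cos θ = -5/13, sin θ = 12/13: (4, 7, -3) → (4, 1/13, 99/13); (13/17, -58/17, -2) → (13/17, 698/221, -526/221)

image vertices: (4, 1/13, 99/13), (13/17, 698/221, -526/221)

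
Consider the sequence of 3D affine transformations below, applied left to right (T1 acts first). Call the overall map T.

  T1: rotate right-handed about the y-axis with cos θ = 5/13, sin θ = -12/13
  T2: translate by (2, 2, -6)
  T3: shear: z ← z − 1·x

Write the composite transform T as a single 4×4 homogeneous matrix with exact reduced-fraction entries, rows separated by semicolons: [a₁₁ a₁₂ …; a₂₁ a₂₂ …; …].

T1 = [5/13 0 -12/13 0; 0 1 0 0; 12/13 0 5/13 0; 0 0 0 1]
T2·T1 = [5/13 0 -12/13 2; 0 1 0 2; 12/13 0 5/13 -6; 0 0 0 1]
T3·…·T1 = [5/13 0 -12/13 2; 0 1 0 2; 7/13 0 17/13 -8; 0 0 0 1]

T = [5/13 0 -12/13 2; 0 1 0 2; 7/13 0 17/13 -8; 0 0 0 1]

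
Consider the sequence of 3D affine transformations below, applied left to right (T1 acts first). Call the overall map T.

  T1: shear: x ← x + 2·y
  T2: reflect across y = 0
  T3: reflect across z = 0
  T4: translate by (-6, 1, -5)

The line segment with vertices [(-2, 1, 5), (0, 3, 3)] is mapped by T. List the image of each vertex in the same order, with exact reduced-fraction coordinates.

image vertices: (-6, 0, -10), (0, -2, -8)

T1 shear: x ← x + 2·y: (-2, 1, 5) → (0, 1, 5); (0, 3, 3) → (6, 3, 3)
T2 reflect across y = 0: (0, 1, 5) → (0, -1, 5); (6, 3, 3) → (6, -3, 3)
T3 reflect across z = 0: (0, -1, 5) → (0, -1, -5); (6, -3, 3) → (6, -3, -3)
T4 translate by (-6, 1, -5): (0, -1, -5) → (-6, 0, -10); (6, -3, -3) → (0, -2, -8)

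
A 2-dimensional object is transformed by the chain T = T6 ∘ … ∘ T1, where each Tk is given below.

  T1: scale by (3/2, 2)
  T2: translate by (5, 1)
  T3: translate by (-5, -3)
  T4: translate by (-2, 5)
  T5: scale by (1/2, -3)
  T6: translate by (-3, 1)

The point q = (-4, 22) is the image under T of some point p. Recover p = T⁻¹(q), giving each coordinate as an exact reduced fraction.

p = (0, -5)

T1 = [3/2 0 0; 0 2 0; 0 0 1]
T2·T1 = [3/2 0 5; 0 2 1; 0 0 1]
T3·…·T1 = [3/2 0 0; 0 2 -2; 0 0 1]
T4·…·T1 = [3/2 0 -2; 0 2 3; 0 0 1]
T5·…·T1 = [3/4 0 -1; 0 -6 -9; 0 0 1]
T6·…·T1 = [3/4 0 -4; 0 -6 -8; 0 0 1]
det M = -9/2; M⁻¹ = [4/3 0 16/3; 0 -1/6 -4/3; 0 0 1]
M⁻¹ · (-4, 22)ᵀ = (0, -5)ᵀ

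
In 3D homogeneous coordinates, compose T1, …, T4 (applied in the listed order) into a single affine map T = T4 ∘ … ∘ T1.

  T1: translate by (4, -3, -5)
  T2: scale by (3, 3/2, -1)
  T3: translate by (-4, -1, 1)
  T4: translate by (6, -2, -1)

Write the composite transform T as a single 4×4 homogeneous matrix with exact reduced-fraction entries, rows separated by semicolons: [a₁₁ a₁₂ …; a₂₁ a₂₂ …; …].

T1 = [1 0 0 4; 0 1 0 -3; 0 0 1 -5; 0 0 0 1]
T2·T1 = [3 0 0 12; 0 3/2 0 -9/2; 0 0 -1 5; 0 0 0 1]
T3·…·T1 = [3 0 0 8; 0 3/2 0 -11/2; 0 0 -1 6; 0 0 0 1]
T4·…·T1 = [3 0 0 14; 0 3/2 0 -15/2; 0 0 -1 5; 0 0 0 1]

T = [3 0 0 14; 0 3/2 0 -15/2; 0 0 -1 5; 0 0 0 1]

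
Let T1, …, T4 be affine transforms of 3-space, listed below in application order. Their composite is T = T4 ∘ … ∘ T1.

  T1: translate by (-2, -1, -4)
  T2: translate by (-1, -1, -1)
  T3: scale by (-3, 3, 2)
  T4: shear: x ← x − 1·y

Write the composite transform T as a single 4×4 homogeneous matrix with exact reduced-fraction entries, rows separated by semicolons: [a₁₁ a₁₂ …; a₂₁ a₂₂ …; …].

T = [-3 -3 0 15; 0 3 0 -6; 0 0 2 -10; 0 0 0 1]

T1 = [1 0 0 -2; 0 1 0 -1; 0 0 1 -4; 0 0 0 1]
T2·T1 = [1 0 0 -3; 0 1 0 -2; 0 0 1 -5; 0 0 0 1]
T3·…·T1 = [-3 0 0 9; 0 3 0 -6; 0 0 2 -10; 0 0 0 1]
T4·…·T1 = [-3 -3 0 15; 0 3 0 -6; 0 0 2 -10; 0 0 0 1]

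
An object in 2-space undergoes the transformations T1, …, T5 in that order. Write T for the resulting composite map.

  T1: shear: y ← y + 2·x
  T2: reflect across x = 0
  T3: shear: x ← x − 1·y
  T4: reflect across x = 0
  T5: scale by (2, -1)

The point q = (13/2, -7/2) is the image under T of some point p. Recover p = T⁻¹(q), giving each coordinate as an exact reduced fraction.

T1 = [1 0 0; 2 1 0; 0 0 1]
T2·T1 = [-1 0 0; 2 1 0; 0 0 1]
T3·…·T1 = [-3 -1 0; 2 1 0; 0 0 1]
T4·…·T1 = [3 1 0; 2 1 0; 0 0 1]
T5·…·T1 = [6 2 0; -2 -1 0; 0 0 1]
det M = -2; M⁻¹ = [1/2 1 0; -1 -3 0; 0 0 1]
M⁻¹ · (13/2, -7/2)ᵀ = (-1/4, 4)ᵀ

p = (-1/4, 4)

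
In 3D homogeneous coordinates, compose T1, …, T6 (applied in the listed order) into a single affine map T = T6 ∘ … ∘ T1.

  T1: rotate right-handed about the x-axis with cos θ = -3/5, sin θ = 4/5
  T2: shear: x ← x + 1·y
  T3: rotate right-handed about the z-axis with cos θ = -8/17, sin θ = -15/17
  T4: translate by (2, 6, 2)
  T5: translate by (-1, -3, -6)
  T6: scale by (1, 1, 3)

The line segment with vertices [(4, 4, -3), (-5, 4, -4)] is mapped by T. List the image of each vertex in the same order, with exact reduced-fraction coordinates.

T1 rotate right-handed about the x-axis with cos θ = -3/5, sin θ = 4/5: (4, 4, -3) → (4, 0, 5); (-5, 4, -4) → (-5, 4/5, 28/5)
T2 shear: x ← x + 1·y: (4, 0, 5) → (4, 0, 5); (-5, 4/5, 28/5) → (-21/5, 4/5, 28/5)
T3 rotate right-handed about the z-axis with cos θ = -8/17, sin θ = -15/17: (4, 0, 5) → (-32/17, -60/17, 5); (-21/5, 4/5, 28/5) → (228/85, 283/85, 28/5)
T4 translate by (2, 6, 2): (-32/17, -60/17, 5) → (2/17, 42/17, 7); (228/85, 283/85, 28/5) → (398/85, 793/85, 38/5)
T5 translate by (-1, -3, -6): (2/17, 42/17, 7) → (-15/17, -9/17, 1); (398/85, 793/85, 38/5) → (313/85, 538/85, 8/5)
T6 scale by (1, 1, 3): (-15/17, -9/17, 1) → (-15/17, -9/17, 3); (313/85, 538/85, 8/5) → (313/85, 538/85, 24/5)

image vertices: (-15/17, -9/17, 3), (313/85, 538/85, 24/5)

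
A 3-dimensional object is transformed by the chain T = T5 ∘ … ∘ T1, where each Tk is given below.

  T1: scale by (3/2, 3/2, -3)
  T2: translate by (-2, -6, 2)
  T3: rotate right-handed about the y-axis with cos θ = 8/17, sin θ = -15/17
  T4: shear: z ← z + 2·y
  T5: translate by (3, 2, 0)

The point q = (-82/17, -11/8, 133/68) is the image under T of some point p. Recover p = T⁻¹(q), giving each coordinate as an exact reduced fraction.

T1 = [3/2 0 0 0; 0 3/2 0 0; 0 0 -3 0; 0 0 0 1]
T2·T1 = [3/2 0 0 -2; 0 3/2 0 -6; 0 0 -3 2; 0 0 0 1]
T3·…·T1 = [12/17 0 45/17 -46/17; 0 3/2 0 -6; 45/34 0 -24/17 -14/17; 0 0 0 1]
T4·…·T1 = [12/17 0 45/17 -46/17; 0 3/2 0 -6; 45/34 3 -24/17 -218/17; 0 0 0 1]
T5·…·T1 = [12/17 0 45/17 5/17; 0 3/2 0 -4; 45/34 3 -24/17 -218/17; 0 0 0 1]
det M = -27/4; M⁻¹ = [16/51 -20/17 10/17 140/51; 0 2/3 0 8/3; 5/17 16/51 -8/51 -43/51; 0 0 0 1]
M⁻¹ · (-82/17, -11/8, 133/68)ᵀ = (4, 7/4, -3)ᵀ

p = (4, 7/4, -3)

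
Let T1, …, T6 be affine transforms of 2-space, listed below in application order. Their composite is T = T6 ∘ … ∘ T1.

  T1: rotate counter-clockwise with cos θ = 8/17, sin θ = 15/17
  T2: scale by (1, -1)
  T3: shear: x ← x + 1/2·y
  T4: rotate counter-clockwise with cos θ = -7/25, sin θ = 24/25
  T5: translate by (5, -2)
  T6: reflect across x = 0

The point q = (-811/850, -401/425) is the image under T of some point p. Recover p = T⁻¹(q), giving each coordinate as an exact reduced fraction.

p = (-3, -2)

T1 = [8/17 -15/17 0; 15/17 8/17 0; 0 0 1]
T2·T1 = [8/17 -15/17 0; -15/17 -8/17 0; 0 0 1]
T3·…·T1 = [1/34 -19/17 0; -15/17 -8/17 0; 0 0 1]
T4·…·T1 = [713/850 13/17 0; 117/425 -16/17 0; 0 0 1]
T5·…·T1 = [713/850 13/17 5; 117/425 -16/17 -2; 0 0 1]
T6·…·T1 = [-713/850 -13/17 -5; 117/425 -16/17 -2; 0 0 1]
det M = 1; M⁻¹ = [-16/17 13/17 -54/17; -117/425 -713/850 -1298/425; 0 0 1]
M⁻¹ · (-811/850, -401/425)ᵀ = (-3, -2)ᵀ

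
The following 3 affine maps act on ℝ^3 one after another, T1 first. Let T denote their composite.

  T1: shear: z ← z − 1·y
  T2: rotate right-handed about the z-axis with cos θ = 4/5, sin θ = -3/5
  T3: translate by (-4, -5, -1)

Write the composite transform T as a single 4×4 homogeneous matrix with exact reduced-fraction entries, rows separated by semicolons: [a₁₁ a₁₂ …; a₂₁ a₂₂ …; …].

T1 = [1 0 0 0; 0 1 0 0; 0 -1 1 0; 0 0 0 1]
T2·T1 = [4/5 3/5 0 0; -3/5 4/5 0 0; 0 -1 1 0; 0 0 0 1]
T3·…·T1 = [4/5 3/5 0 -4; -3/5 4/5 0 -5; 0 -1 1 -1; 0 0 0 1]

T = [4/5 3/5 0 -4; -3/5 4/5 0 -5; 0 -1 1 -1; 0 0 0 1]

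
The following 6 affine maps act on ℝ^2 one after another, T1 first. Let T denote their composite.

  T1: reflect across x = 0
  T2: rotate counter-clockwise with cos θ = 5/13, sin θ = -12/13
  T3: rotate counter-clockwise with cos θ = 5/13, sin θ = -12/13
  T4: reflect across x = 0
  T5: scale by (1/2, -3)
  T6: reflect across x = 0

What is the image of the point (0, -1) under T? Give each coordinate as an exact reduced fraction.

T1 reflect across x = 0: (0, -1) → (0, -1)
T2 rotate counter-clockwise with cos θ = 5/13, sin θ = -12/13: (0, -1) → (-12/13, -5/13)
T3 rotate counter-clockwise with cos θ = 5/13, sin θ = -12/13: (-12/13, -5/13) → (-120/169, 119/169)
T4 reflect across x = 0: (-120/169, 119/169) → (120/169, 119/169)
T5 scale by (1/2, -3): (120/169, 119/169) → (60/169, -357/169)
T6 reflect across x = 0: (60/169, -357/169) → (-60/169, -357/169)

T(p) = (-60/169, -357/169)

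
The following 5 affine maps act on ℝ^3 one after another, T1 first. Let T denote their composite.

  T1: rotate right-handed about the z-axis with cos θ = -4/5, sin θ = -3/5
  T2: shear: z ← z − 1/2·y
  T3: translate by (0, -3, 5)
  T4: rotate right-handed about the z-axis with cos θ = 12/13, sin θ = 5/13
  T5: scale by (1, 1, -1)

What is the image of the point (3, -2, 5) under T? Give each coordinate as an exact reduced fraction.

T(p) = (-136/65, -282/65, -101/10)

T1 rotate right-handed about the z-axis with cos θ = -4/5, sin θ = -3/5: (3, -2, 5) → (-18/5, -1/5, 5)
T2 shear: z ← z − 1/2·y: (-18/5, -1/5, 5) → (-18/5, -1/5, 51/10)
T3 translate by (0, -3, 5): (-18/5, -1/5, 51/10) → (-18/5, -16/5, 101/10)
T4 rotate right-handed about the z-axis with cos θ = 12/13, sin θ = 5/13: (-18/5, -16/5, 101/10) → (-136/65, -282/65, 101/10)
T5 scale by (1, 1, -1): (-136/65, -282/65, 101/10) → (-136/65, -282/65, -101/10)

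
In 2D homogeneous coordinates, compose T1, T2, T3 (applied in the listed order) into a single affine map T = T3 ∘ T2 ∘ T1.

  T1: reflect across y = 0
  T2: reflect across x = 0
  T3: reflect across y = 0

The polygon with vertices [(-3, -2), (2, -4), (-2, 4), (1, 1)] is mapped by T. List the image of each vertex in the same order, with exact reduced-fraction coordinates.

image vertices: (3, -2), (-2, -4), (2, 4), (-1, 1)

T1 reflect across y = 0: (-3, -2) → (-3, 2); (2, -4) → (2, 4); (-2, 4) → (-2, -4); (1, 1) → (1, -1)
T2 reflect across x = 0: (-3, 2) → (3, 2); (2, 4) → (-2, 4); (-2, -4) → (2, -4); (1, -1) → (-1, -1)
T3 reflect across y = 0: (3, 2) → (3, -2); (-2, 4) → (-2, -4); (2, -4) → (2, 4); (-1, -1) → (-1, 1)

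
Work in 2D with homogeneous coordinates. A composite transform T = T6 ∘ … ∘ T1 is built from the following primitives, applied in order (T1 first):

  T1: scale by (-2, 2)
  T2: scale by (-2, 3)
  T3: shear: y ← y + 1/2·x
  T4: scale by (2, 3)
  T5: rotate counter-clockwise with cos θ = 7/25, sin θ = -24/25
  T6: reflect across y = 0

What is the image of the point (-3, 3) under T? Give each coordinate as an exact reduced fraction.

T(p) = (696/25, -828/25)

T1 scale by (-2, 2): (-3, 3) → (6, 6)
T2 scale by (-2, 3): (6, 6) → (-12, 18)
T3 shear: y ← y + 1/2·x: (-12, 18) → (-12, 12)
T4 scale by (2, 3): (-12, 12) → (-24, 36)
T5 rotate counter-clockwise with cos θ = 7/25, sin θ = -24/25: (-24, 36) → (696/25, 828/25)
T6 reflect across y = 0: (696/25, 828/25) → (696/25, -828/25)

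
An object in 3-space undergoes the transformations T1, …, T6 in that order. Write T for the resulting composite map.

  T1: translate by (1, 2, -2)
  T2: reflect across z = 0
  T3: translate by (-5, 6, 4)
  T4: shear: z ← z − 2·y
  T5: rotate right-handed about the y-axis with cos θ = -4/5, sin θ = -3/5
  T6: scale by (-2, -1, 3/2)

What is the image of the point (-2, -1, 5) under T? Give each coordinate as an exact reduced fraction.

T1 translate by (1, 2, -2): (-2, -1, 5) → (-1, 1, 3)
T2 reflect across z = 0: (-1, 1, 3) → (-1, 1, -3)
T3 translate by (-5, 6, 4): (-1, 1, -3) → (-6, 7, 1)
T4 shear: z ← z − 2·y: (-6, 7, 1) → (-6, 7, -13)
T5 rotate right-handed about the y-axis with cos θ = -4/5, sin θ = -3/5: (-6, 7, -13) → (63/5, 7, 34/5)
T6 scale by (-2, -1, 3/2): (63/5, 7, 34/5) → (-126/5, -7, 51/5)

T(p) = (-126/5, -7, 51/5)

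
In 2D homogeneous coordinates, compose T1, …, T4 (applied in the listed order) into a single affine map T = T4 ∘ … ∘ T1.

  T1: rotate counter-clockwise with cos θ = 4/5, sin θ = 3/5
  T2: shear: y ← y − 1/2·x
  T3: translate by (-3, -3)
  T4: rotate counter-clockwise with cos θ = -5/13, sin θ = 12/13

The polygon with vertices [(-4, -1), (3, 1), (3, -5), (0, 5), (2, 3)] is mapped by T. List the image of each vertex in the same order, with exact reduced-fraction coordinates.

image vertices: (434/65, -427/130), (108/65, -79/130), (414/65, 683/130), (0, -13/2), (38/65, -419/130)

T1 rotate counter-clockwise with cos θ = 4/5, sin θ = 3/5: (-4, -1) → (-13/5, -16/5); (3, 1) → (9/5, 13/5); (3, -5) → (27/5, -11/5); (0, 5) → (-3, 4); (2, 3) → (-1/5, 18/5)
T2 shear: y ← y − 1/2·x: (-13/5, -16/5) → (-13/5, -19/10); (9/5, 13/5) → (9/5, 17/10); (27/5, -11/5) → (27/5, -49/10); (-3, 4) → (-3, 11/2); (-1/5, 18/5) → (-1/5, 37/10)
T3 translate by (-3, -3): (-13/5, -19/10) → (-28/5, -49/10); (9/5, 17/10) → (-6/5, -13/10); (27/5, -49/10) → (12/5, -79/10); (-3, 11/2) → (-6, 5/2); (-1/5, 37/10) → (-16/5, 7/10)
T4 rotate counter-clockwise with cos θ = -5/13, sin θ = 12/13: (-28/5, -49/10) → (434/65, -427/130); (-6/5, -13/10) → (108/65, -79/130); (12/5, -79/10) → (414/65, 683/130); (-6, 5/2) → (0, -13/2); (-16/5, 7/10) → (38/65, -419/130)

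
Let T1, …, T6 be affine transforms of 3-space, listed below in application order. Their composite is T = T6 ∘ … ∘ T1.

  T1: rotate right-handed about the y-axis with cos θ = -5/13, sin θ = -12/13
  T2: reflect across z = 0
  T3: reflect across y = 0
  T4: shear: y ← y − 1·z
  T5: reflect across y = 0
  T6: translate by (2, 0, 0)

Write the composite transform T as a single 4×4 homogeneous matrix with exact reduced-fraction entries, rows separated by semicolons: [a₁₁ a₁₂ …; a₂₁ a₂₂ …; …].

T1 = [-5/13 0 -12/13 0; 0 1 0 0; 12/13 0 -5/13 0; 0 0 0 1]
T2·T1 = [-5/13 0 -12/13 0; 0 1 0 0; -12/13 0 5/13 0; 0 0 0 1]
T3·…·T1 = [-5/13 0 -12/13 0; 0 -1 0 0; -12/13 0 5/13 0; 0 0 0 1]
T4·…·T1 = [-5/13 0 -12/13 0; 12/13 -1 -5/13 0; -12/13 0 5/13 0; 0 0 0 1]
T5·…·T1 = [-5/13 0 -12/13 0; -12/13 1 5/13 0; -12/13 0 5/13 0; 0 0 0 1]
T6·…·T1 = [-5/13 0 -12/13 2; -12/13 1 5/13 0; -12/13 0 5/13 0; 0 0 0 1]

T = [-5/13 0 -12/13 2; -12/13 1 5/13 0; -12/13 0 5/13 0; 0 0 0 1]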